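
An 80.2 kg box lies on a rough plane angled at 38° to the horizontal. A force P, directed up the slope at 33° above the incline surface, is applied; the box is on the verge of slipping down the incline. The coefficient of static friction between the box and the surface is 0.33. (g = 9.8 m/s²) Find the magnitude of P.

P ≈ 424 N

On the verge of sliding down the incline, friction equals μN and acts up the slope.
Perpendicular: N + P sin 33° = W cos 38° = 619.3 N.
Along incline: P cos 33° + μN = W sin 38° with W sin 38° = 483.9 N.
Solving the pair for P and N: P = 424.2 N, N = 388.3 N (and f = μN = 128.1 N).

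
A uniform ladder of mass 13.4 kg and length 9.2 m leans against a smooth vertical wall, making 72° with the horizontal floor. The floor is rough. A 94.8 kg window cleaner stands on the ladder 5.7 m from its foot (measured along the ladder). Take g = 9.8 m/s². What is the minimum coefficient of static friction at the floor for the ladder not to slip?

ΣF_y = 0: N_floor = 13.4×9.8 + 94.8×9.8 = 1060.4 N.
Torques about the foot: N_wall · 9.2 sin 72° = 13.4×9.8×4.6 cos 72° + 94.8×9.8×5.7 cos 72° → N_wall = 208.36 N.
ΣF_x = 0: f_floor = N_wall = 208.36 N.
μ_min = f_floor / N_floor = 208.36 / 1060.4 = 0.1965.

μ_min ≈ 0.196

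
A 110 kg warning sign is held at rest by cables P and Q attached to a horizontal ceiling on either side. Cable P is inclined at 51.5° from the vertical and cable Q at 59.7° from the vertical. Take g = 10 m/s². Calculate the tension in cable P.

T_P ≈ 1020 N

Angles from the horizontal: cable P is 90° − 51.5° = 38.5°, cable Q is 90° − 59.7° = 30.3°.
Weight W = 110 × 10 = 1100 N acts straight down.
Horizontal: T_P cos 38.5° = T_Q cos 30.3°  →  T_Q = 0.9064 T_P.
Vertical: T_P sin 38.5° + T_Q sin 30.3° = 1100.
Substituting the horizontal relation into the vertical equation gives 1.08 T_P = 1100, so T_P = 1019 N.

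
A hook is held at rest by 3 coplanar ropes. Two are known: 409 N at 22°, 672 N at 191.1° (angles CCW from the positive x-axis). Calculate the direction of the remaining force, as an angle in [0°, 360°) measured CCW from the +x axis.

Sum the known components: ΣF_x = -280.2 N, ΣF_y = 23.84 N.
For equilibrium the remaining force must supply (−ΣF_x, −ΣF_y) = (280.2, -23.84) N.
Magnitude = √((280.2)² + (-23.84)²) = 281.2 N; direction = atan2(-23.84, 280.2) = 355.1°.

θ ≈ 355°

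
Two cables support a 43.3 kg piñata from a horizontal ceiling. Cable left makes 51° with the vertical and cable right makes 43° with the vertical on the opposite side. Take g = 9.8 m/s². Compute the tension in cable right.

T_right ≈ 331 N

Angles from the horizontal: cable left is 90° − 51° = 39°, cable right is 90° − 43° = 47°.
Weight W = 43.3 × 9.8 = 424.3 N acts straight down.
Horizontal: T_left cos 39° = T_right cos 47°  →  T_left = 0.8776 T_right.
Vertical: T_left sin 39° + T_right sin 47° = 424.3.
Substituting the horizontal relation into the vertical equation gives 1.284 T_right = 424.3, so T_right = 330.6 N.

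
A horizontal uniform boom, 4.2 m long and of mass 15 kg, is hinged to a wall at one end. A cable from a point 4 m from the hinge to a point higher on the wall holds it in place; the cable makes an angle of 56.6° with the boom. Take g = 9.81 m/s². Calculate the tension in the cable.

Take torques about the hinge: T sin 56.6° · 4 = 15×9.81×2.1 = 309.02 N·m.
So T = 309.02 / (0.8348 × 4) = 92.536 N.

T ≈ 92.5 N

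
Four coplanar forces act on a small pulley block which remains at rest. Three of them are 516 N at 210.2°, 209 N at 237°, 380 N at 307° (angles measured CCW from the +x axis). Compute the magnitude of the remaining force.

Sum the known components: ΣF_x = -331.1 N, ΣF_y = -738.3 N.
For equilibrium the remaining force must supply (−ΣF_x, −ΣF_y) = (331.1, 738.3) N.
Magnitude = √((331.1)² + (738.3)²) = 809.2 N; direction = atan2(738.3, 331.1) = 65.8°.

F ≈ 809 N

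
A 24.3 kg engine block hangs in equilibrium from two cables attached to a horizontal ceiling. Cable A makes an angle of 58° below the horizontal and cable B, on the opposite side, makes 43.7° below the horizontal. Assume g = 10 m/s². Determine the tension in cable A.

T_A ≈ 179 N

Weight W = 24.3 × 10 = 243 N acts straight down.
Horizontal: T_A cos 58° = T_B cos 43.7°  →  T_B = 0.733 T_A.
Vertical: T_A sin 58° + T_B sin 43.7° = 243.
Substituting the horizontal relation into the vertical equation gives 1.354 T_A = 243, so T_A = 179.4 N.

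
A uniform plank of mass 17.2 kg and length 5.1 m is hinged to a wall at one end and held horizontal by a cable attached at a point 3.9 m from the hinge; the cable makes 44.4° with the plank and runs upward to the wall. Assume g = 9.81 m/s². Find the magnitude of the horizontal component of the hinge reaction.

Take torques about the hinge: T sin 44.4° · 3.9 = 17.2×9.81×2.55 = 430.27 N·m.
So T = 430.27 / (0.6997 × 3.9) = 157.68 N.
ΣF_x = 0: H_x = T cos 44.4° = 112.66 N.

H_x ≈ 113 N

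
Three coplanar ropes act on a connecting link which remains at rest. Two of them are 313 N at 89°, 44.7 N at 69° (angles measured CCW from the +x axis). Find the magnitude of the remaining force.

F ≈ 355 N

Sum the known components: ΣF_x = 21.48 N, ΣF_y = 354.7 N.
For equilibrium the remaining force must supply (−ΣF_x, −ΣF_y) = (-21.48, -354.7) N.
Magnitude = √((-21.48)² + (-354.7)²) = 355.3 N; direction = atan2(-354.7, -21.48) = 266.5°.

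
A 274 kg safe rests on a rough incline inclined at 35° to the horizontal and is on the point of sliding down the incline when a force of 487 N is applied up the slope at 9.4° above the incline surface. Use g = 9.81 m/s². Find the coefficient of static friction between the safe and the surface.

On the verge of sliding down the incline, friction is at its maximum μN and acts up the slope.
Perpendicular to incline: N = W cos 35° − P sin 9.4° = 2202 − 79.54 = 2122 N.
Along incline: P cos 9.4° + μN = W sin 35° → μ = (W sin 35° − P cos 9.4°) / N = 0.5001.

μ ≈ 0.500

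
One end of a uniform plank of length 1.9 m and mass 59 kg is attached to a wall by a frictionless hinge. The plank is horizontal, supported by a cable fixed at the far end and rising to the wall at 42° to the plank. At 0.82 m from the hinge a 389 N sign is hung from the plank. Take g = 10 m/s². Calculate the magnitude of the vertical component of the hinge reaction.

|H_y| ≈ 516 N

Take torques about the hinge: T sin 42° · 1.9 = 59×10×0.95 + 389×0.82 = 879.48 N·m.
So T = 879.48 / (0.6691 × 1.9) = 691.77 N.
ΣF_y = 0: H_y = (59×10 + 389) − T sin 42° = 979 − 462.88 = 516.12 N.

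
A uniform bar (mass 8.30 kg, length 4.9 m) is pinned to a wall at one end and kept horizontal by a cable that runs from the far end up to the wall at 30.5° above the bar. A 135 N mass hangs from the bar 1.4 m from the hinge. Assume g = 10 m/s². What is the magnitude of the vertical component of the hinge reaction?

Take torques about the hinge: T sin 30.5° · 4.9 = 8.30×10×2.45 + 135×1.4 = 392.35 N·m.
So T = 392.35 / (0.5075 × 4.9) = 157.76 N.
ΣF_y = 0: H_y = (8.30×10 + 135) − T sin 30.5° = 218 − 80.071 = 137.93 N.

|H_y| ≈ 138 N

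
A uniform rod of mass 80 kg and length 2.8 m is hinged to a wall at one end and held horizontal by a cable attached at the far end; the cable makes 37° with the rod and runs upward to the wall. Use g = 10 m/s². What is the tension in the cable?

Take torques about the hinge: T sin 37° · 2.8 = 80×10×1.4 = 1120 N·m.
So T = 1120 / (0.6018 × 2.8) = 664.66 N.

T ≈ 665 N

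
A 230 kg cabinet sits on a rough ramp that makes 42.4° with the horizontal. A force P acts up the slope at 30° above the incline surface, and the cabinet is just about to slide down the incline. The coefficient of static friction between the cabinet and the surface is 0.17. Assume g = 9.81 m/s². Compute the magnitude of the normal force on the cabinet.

On the verge of sliding down the incline, friction equals μN and acts up the slope.
Perpendicular: N + P sin 30° = W cos 42.4° = 1666 N.
Along incline: P cos 30° + μN = W sin 42.4° with W sin 42.4° = 1521 N.
Solving the pair for P and N: P = 1585 N, N = 873.5 N (and f = μN = 148.5 N).

N ≈ 874 N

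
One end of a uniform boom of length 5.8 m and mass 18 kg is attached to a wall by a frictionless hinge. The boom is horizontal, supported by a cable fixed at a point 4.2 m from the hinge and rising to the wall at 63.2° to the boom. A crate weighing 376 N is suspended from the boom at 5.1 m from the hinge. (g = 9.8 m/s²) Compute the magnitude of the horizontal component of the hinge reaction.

Take torques about the hinge: T sin 63.2° · 4.2 = 18×9.8×2.9 + 376×5.1 = 2429.2 N·m.
So T = 2429.2 / (0.8926 × 4.2) = 647.97 N.
ΣF_x = 0: H_x = T cos 63.2° = 292.16 N.

H_x ≈ 292 N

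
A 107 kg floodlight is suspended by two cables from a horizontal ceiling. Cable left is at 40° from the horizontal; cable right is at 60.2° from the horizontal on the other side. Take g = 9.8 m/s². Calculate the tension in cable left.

T_left ≈ 529 N

Weight W = 107 × 9.8 = 1049 N acts straight down.
Horizontal: T_left cos 40° = T_right cos 60.2°  →  T_right = 1.541 T_left.
Vertical: T_left sin 40° + T_right sin 60.2° = 1049.
Substituting the horizontal relation into the vertical equation gives 1.98 T_left = 1049, so T_left = 529.5 N.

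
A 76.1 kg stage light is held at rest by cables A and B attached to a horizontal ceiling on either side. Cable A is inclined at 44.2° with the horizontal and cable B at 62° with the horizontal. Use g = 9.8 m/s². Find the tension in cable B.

Weight W = 76.1 × 9.8 = 745.8 N acts straight down.
Horizontal: T_A cos 44.2° = T_B cos 62°  →  T_A = 0.6549 T_B.
Vertical: T_A sin 44.2° + T_B sin 62° = 745.8.
Substituting the horizontal relation into the vertical equation gives 1.339 T_B = 745.8, so T_B = 556.8 N.

T_B ≈ 557 N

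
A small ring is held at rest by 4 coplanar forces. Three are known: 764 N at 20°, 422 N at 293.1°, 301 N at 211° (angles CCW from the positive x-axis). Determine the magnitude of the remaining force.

F ≈ 686 N

Sum the known components: ΣF_x = 625.5 N, ΣF_y = -281.9 N.
For equilibrium the remaining force must supply (−ΣF_x, −ΣF_y) = (-625.5, 281.9) N.
Magnitude = √((-625.5)² + (281.9)²) = 686.1 N; direction = atan2(281.9, -625.5) = 155.7°.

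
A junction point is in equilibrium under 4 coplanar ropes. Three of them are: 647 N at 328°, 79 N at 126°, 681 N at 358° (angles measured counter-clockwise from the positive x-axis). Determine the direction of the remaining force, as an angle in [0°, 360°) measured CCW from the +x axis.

θ ≈ 166°

Sum the known components: ΣF_x = 1183 N, ΣF_y = -302.7 N.
For equilibrium the remaining force must supply (−ΣF_x, −ΣF_y) = (-1183, 302.7) N.
Magnitude = √((-1183)² + (302.7)²) = 1221 N; direction = atan2(302.7, -1183) = 165.6°.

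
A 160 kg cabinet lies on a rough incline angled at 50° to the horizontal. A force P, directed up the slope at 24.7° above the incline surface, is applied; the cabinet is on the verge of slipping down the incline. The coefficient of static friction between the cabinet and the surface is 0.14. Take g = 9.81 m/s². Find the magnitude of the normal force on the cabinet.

N ≈ 487 N

On the verge of sliding down the incline, friction equals μN and acts up the slope.
Perpendicular: N + P sin 24.7° = W cos 50° = 1009 N.
Along incline: P cos 24.7° + μN = W sin 50° with W sin 50° = 1202 N.
Solving the pair for P and N: P = 1248 N, N = 487.3 N (and f = μN = 68.22 N).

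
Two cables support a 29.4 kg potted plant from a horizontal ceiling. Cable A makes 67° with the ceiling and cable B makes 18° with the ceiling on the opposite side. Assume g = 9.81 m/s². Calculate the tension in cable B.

Weight W = 29.4 × 9.81 = 288.4 N acts straight down.
Horizontal: T_A cos 67° = T_B cos 18°  →  T_A = 2.434 T_B.
Vertical: T_A sin 67° + T_B sin 18° = 288.4.
Substituting the horizontal relation into the vertical equation gives 2.55 T_B = 288.4, so T_B = 113.1 N.

T_B ≈ 113 N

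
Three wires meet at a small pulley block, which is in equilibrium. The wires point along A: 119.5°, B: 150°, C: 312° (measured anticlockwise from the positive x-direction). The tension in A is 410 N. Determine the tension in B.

T_B ≈ 287 N

Resolve: ΣF_x = 410 cos 119.5° + T_B cos 150° + T_C cos 312° = 0.
        ΣF_y = 410 sin 119.5° + T_B sin 150° + T_C sin 312° = 0.
The known terms sum to (-201.9, 356.8) N, so -0.8660 T_B + 0.6691 T_C = 201.9 and 0.5000 T_B − 0.7431 T_C = -356.8.
Solving simultaneously: T_B = 287.2 N, T_C = 673.4 N.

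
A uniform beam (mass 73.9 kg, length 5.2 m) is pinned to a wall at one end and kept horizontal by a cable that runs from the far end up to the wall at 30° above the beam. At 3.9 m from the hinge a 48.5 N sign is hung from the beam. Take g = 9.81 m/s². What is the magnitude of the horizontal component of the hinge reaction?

H_x ≈ 691 N

Take torques about the hinge: T sin 30° · 5.2 = 73.9×9.81×2.6 + 48.5×3.9 = 2074 N·m.
So T = 2074 / (0.5000 × 5.2) = 797.71 N.
ΣF_x = 0: H_x = T cos 30° = 690.84 N.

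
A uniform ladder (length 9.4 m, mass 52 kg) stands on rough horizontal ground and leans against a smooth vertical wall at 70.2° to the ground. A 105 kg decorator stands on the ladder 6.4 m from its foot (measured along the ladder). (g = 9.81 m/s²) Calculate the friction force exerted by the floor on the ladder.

f ≈ 344 N

Torques about the foot: N_wall · 9.4 sin 70.2° = 52×9.81×4.7 cos 70.2° + 105×9.81×6.4 cos 70.2° → N_wall = 344.31 N.
ΣF_x = 0: f_floor = N_wall = 344.31 N.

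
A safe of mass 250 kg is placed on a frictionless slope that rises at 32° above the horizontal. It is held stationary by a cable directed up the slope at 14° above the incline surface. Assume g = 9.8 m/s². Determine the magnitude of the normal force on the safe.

Take axes along and perpendicular to the incline. Weight components: W sin 32° = 1298 N down-slope, W cos 32° = 2078 N into the surface.
Along incline: T cos 14° = W sin 32° → T = 1338 N.
Perpendicular: N = W cos 32° − T sin 14° = 1754 N.

N ≈ 1750 N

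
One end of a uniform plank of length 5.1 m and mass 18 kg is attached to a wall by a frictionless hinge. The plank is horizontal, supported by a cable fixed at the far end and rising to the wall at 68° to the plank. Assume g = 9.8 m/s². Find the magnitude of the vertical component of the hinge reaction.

|H_y| ≈ 88.2 N

Take torques about the hinge: T sin 68° · 5.1 = 18×9.8×2.55 = 449.82 N·m.
So T = 449.82 / (0.9272 × 5.1) = 95.127 N.
ΣF_y = 0: H_y = (18×9.8) − T sin 68° = 176.4 − 88.2 = 88.2 N.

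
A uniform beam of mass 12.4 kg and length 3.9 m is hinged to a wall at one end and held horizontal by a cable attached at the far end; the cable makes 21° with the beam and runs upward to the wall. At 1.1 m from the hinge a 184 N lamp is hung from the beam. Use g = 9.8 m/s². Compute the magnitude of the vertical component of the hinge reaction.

|H_y| ≈ 193 N

Take torques about the hinge: T sin 21° · 3.9 = 12.4×9.8×1.95 + 184×1.1 = 439.36 N·m.
So T = 439.36 / (0.3584 × 3.9) = 314.36 N.
ΣF_y = 0: H_y = (12.4×9.8 + 184) − T sin 21° = 305.52 − 112.66 = 192.86 N.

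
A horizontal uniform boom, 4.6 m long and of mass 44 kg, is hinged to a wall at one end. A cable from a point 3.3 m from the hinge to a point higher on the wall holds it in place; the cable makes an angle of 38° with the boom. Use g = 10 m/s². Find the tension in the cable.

T ≈ 498 N

Take torques about the hinge: T sin 38° · 3.3 = 44×10×2.3 = 1012 N·m.
So T = 1012 / (0.6157 × 3.3) = 498.11 N.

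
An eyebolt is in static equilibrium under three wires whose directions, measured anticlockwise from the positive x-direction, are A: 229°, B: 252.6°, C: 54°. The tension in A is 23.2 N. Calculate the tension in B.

T_B ≈ 6.34 N

Resolve: ΣF_x = 23.2 cos 229° + T_B cos 252.6° + T_C cos 54° = 0.
        ΣF_y = 23.2 sin 229° + T_B sin 252.6° + T_C sin 54° = 0.
The known terms sum to (-15.22, -17.51) N, so -0.2990 T_B + 0.5878 T_C = 15.22 and -0.9542 T_B + 0.8090 T_C = 17.51.
Solving simultaneously: T_B = 6.339 N, T_C = 29.12 N.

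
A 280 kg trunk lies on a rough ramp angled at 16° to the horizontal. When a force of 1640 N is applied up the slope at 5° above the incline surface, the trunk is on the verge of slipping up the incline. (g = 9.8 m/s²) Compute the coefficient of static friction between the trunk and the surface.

On the verge of sliding up the incline, friction is at its maximum μN and acts down the slope.
Perpendicular to incline: N = W cos 16° − P sin 5° = 2638 − 142.9 = 2495 N.
Along incline: P cos 5° − μN = W sin 16° → μ = −(W sin 16° − P cos 5°) / N = 0.3517.

μ ≈ 0.352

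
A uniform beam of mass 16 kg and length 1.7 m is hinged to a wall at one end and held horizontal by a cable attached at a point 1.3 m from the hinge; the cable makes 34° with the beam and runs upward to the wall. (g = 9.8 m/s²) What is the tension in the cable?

Take torques about the hinge: T sin 34° · 1.3 = 16×9.8×0.85 = 133.28 N·m.
So T = 133.28 / (0.5592 × 1.3) = 183.34 N.

T ≈ 183 N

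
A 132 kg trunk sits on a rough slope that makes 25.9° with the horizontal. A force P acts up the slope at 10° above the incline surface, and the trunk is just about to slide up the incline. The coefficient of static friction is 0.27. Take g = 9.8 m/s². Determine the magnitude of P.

P ≈ 852 N

On the verge of sliding up the incline, friction equals μN and acts down the slope.
Perpendicular: N + P sin 10° = W cos 25.9° = 1164 N.
Along incline: P cos 10° = W sin 25.9° + μN  with W sin 25.9° = 565 N.
Solving the pair for P and N: P = 852.2 N, N = 1016 N (and f = μN = 274.2 N).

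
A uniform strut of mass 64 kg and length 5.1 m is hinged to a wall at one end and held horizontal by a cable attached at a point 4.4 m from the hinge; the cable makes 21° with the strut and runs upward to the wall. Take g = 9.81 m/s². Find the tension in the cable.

T ≈ 1020 N

Take torques about the hinge: T sin 21° · 4.4 = 64×9.81×2.55 = 1601 N·m.
So T = 1601 / (0.3584 × 4.4) = 1015.3 N.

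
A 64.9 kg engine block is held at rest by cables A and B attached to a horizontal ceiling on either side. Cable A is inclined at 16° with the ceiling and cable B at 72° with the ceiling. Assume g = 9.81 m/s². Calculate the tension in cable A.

T_A ≈ 197 N

Weight W = 64.9 × 9.81 = 636.7 N acts straight down.
Horizontal: T_A cos 16° = T_B cos 72°  →  T_B = 3.111 T_A.
Vertical: T_A sin 16° + T_B sin 72° = 636.7.
Substituting the horizontal relation into the vertical equation gives 3.234 T_A = 636.7, so T_A = 196.9 N.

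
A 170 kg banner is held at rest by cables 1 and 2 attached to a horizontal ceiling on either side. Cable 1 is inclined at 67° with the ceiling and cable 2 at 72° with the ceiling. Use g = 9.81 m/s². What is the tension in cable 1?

T_1 ≈ 786 N

Weight W = 170 × 9.81 = 1668 N acts straight down.
Horizontal: T_1 cos 67° = T_2 cos 72°  →  T_2 = 1.264 T_1.
Vertical: T_1 sin 67° + T_2 sin 72° = 1668.
Substituting the horizontal relation into the vertical equation gives 2.123 T_1 = 1668, so T_1 = 785.5 N.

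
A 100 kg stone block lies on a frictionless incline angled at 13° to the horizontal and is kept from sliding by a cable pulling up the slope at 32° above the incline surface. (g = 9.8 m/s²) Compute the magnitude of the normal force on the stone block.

Take axes along and perpendicular to the incline. Weight components: W sin 13° = 220.5 N down-slope, W cos 13° = 954.9 N into the surface.
Along incline: T cos 32° = W sin 13° → T = 260 N.
Perpendicular: N = W cos 13° − T sin 32° = 817.1 N.

N ≈ 817 N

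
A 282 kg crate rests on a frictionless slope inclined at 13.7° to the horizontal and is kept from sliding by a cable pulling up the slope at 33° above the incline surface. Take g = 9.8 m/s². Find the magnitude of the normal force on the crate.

Take axes along and perpendicular to the incline. Weight components: W sin 13.7° = 654.5 N down-slope, W cos 13.7° = 2685 N into the surface.
Along incline: T cos 33° = W sin 13.7° → T = 780.4 N.
Perpendicular: N = W cos 13.7° − T sin 33° = 2260 N.

N ≈ 2260 N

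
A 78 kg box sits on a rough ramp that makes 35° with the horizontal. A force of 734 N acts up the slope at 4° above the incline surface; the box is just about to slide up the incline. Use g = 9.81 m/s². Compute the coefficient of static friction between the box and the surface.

μ ≈ 0.510

On the verge of sliding up the incline, friction is at its maximum μN and acts down the slope.
Perpendicular to incline: N = W cos 35° − P sin 4° = 626.8 − 51.2 = 575.6 N.
Along incline: P cos 4° − μN = W sin 35° → μ = −(W sin 35° − P cos 4°) / N = 0.5096.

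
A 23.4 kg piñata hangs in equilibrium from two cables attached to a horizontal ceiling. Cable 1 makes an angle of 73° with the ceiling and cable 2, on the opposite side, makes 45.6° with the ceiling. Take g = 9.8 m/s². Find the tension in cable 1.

Weight W = 23.4 × 9.8 = 229.3 N acts straight down.
Horizontal: T_1 cos 73° = T_2 cos 45.6°  →  T_2 = 0.4179 T_1.
Vertical: T_1 sin 73° + T_2 sin 45.6° = 229.3.
Substituting the horizontal relation into the vertical equation gives 1.255 T_1 = 229.3, so T_1 = 182.7 N.

T_1 ≈ 183 N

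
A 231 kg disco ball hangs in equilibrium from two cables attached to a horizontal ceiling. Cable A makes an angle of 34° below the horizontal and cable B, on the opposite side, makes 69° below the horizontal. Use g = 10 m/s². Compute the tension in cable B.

T_B ≈ 1970 N

Weight W = 231 × 10 = 2310 N acts straight down.
Horizontal: T_A cos 34° = T_B cos 69°  →  T_A = 0.4323 T_B.
Vertical: T_A sin 34° + T_B sin 69° = 2310.
Substituting the horizontal relation into the vertical equation gives 1.175 T_B = 2310, so T_B = 1965 N.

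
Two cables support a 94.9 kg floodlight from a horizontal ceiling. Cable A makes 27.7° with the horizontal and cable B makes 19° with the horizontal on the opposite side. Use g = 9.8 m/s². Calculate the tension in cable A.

T_A ≈ 1210 N

Weight W = 94.9 × 9.8 = 930 N acts straight down.
Horizontal: T_A cos 27.7° = T_B cos 19°  →  T_B = 0.9364 T_A.
Vertical: T_A sin 27.7° + T_B sin 19° = 930.
Substituting the horizontal relation into the vertical equation gives 0.7697 T_A = 930, so T_A = 1208 N.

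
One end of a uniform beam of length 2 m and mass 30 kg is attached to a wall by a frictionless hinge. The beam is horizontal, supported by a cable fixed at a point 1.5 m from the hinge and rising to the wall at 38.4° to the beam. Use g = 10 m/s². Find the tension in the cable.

Take torques about the hinge: T sin 38.4° · 1.5 = 30×10×1 = 300 N·m.
So T = 300 / (0.6211 × 1.5) = 321.98 N.

T ≈ 322 N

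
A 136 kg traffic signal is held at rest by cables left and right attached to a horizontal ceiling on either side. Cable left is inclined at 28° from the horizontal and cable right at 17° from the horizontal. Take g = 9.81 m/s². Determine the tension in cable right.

T_right ≈ 1670 N

Weight W = 136 × 9.81 = 1334 N acts straight down.
Horizontal: T_left cos 28° = T_right cos 17°  →  T_left = 1.083 T_right.
Vertical: T_left sin 28° + T_right sin 17° = 1334.
Substituting the horizontal relation into the vertical equation gives 0.8008 T_right = 1334, so T_right = 1666 N.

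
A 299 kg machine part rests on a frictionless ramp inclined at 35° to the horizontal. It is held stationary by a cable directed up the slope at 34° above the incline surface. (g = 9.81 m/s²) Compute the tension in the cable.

T ≈ 2030 N

Take axes along and perpendicular to the incline. Weight components: W sin 35° = 1682 N down-slope, W cos 35° = 2403 N into the surface.
Along incline: T cos 34° = W sin 35° → T = 2029 N.
Perpendicular: N = W cos 35° − T sin 34° = 1268 N.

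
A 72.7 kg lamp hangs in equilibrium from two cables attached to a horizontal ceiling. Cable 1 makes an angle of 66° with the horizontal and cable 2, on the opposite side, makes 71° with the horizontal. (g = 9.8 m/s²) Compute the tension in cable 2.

T_2 ≈ 425 N

Weight W = 72.7 × 9.8 = 712.5 N acts straight down.
Horizontal: T_1 cos 66° = T_2 cos 71°  →  T_1 = 0.8004 T_2.
Vertical: T_1 sin 66° + T_2 sin 71° = 712.5.
Substituting the horizontal relation into the vertical equation gives 1.677 T_2 = 712.5, so T_2 = 424.9 N.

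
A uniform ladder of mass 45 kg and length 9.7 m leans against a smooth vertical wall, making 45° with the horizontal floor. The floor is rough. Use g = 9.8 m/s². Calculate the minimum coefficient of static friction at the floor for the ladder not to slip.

μ_min ≈ 0.500

ΣF_y = 0: N_floor = 45×9.8 = 441 N.
Torques about the foot: N_wall · 9.7 sin 45° = 45×9.8×4.85 cos 45° → N_wall = 220.5 N.
ΣF_x = 0: f_floor = N_wall = 220.5 N.
μ_min = f_floor / N_floor = 220.5 / 441 = 0.5.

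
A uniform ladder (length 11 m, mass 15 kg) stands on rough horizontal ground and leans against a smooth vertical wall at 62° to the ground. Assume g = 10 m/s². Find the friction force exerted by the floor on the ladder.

Torques about the foot: N_wall · 11 sin 62° = 15×10×5.5 cos 62° → N_wall = 39.878 N.
ΣF_x = 0: f_floor = N_wall = 39.878 N.

f ≈ 39.9 N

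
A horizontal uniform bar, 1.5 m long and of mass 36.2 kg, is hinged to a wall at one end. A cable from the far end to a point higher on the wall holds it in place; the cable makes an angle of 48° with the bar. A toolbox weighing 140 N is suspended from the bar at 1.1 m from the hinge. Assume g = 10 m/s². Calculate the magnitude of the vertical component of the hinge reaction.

|H_y| ≈ 218 N

Take torques about the hinge: T sin 48° · 1.5 = 36.2×10×0.75 + 140×1.1 = 425.5 N·m.
So T = 425.5 / (0.7431 × 1.5) = 381.71 N.
ΣF_y = 0: H_y = (36.2×10 + 140) − T sin 48° = 502 − 283.67 = 218.33 N.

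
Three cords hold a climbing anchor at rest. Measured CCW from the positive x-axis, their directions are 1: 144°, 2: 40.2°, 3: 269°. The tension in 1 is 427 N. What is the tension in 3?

T_3 ≈ 551 N

Resolve: ΣF_x = 427 cos 144° + T_2 cos 40.2° + T_3 cos 269° = 0.
        ΣF_y = 427 sin 144° + T_2 sin 40.2° + T_3 sin 269° = 0.
The known terms sum to (-345.5, 251) N, so 0.7638 T_2 − 0.0175 T_3 = 345.5 and 0.6455 T_2 − 0.9998 T_3 = -251.
Solving simultaneously: T_2 = 464.9 N, T_3 = 551.1 N.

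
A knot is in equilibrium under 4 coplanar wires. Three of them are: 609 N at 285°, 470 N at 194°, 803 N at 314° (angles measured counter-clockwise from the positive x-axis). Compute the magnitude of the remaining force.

Sum the known components: ΣF_x = 259.4 N, ΣF_y = -1280 N.
For equilibrium the remaining force must supply (−ΣF_x, −ΣF_y) = (-259.4, 1280) N.
Magnitude = √((-259.4)² + (1280)²) = 1306 N; direction = atan2(1280, -259.4) = 101.5°.

F ≈ 1310 N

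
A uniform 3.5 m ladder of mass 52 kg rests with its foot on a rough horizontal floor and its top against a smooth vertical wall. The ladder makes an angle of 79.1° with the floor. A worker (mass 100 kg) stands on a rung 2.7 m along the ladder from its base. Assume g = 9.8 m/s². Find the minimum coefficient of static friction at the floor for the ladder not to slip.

ΣF_y = 0: N_floor = 52×9.8 + 100×9.8 = 1489.6 N.
Torques about the foot: N_wall · 3.5 sin 79.1° = 52×9.8×1.75 cos 79.1° + 100×9.8×2.7 cos 79.1° → N_wall = 194.65 N.
ΣF_x = 0: f_floor = N_wall = 194.65 N.
μ_min = f_floor / N_floor = 194.65 / 1489.6 = 0.1307.

μ_min ≈ 0.131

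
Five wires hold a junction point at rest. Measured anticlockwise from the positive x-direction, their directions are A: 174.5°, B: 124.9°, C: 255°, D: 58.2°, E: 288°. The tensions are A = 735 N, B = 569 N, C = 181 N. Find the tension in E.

Resolve: ΣF_x = 735 cos 174.5° + 569 cos 124.9° + 181 cos 255° + T_D cos 58.2° + T_E cos 288° = 0.
        ΣF_y = 735 sin 174.5° + 569 sin 124.9° + 181 sin 255° + T_D sin 58.2° + T_E sin 288° = 0.
The known terms sum to (-1104, 362.3) N, so 0.5270 T_D + 0.3090 T_E = 1104 and 0.8499 T_D − 0.9511 T_E = -362.3.
Solving simultaneously: T_D = 1228 N, T_E = 1478 N.

T_E ≈ 1480 N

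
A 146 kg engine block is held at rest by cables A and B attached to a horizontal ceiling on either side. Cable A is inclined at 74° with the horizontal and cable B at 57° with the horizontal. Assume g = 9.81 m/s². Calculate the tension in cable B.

Weight W = 146 × 9.81 = 1432 N acts straight down.
Horizontal: T_A cos 74° = T_B cos 57°  →  T_A = 1.976 T_B.
Vertical: T_A sin 74° + T_B sin 57° = 1432.
Substituting the horizontal relation into the vertical equation gives 2.738 T_B = 1432, so T_B = 523.1 N.

T_B ≈ 523 N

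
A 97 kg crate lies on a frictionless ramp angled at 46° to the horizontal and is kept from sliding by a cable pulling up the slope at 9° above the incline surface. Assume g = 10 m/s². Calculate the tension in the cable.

T ≈ 706 N

Take axes along and perpendicular to the incline. Weight components: W sin 46° = 697.8 N down-slope, W cos 46° = 673.8 N into the surface.
Along incline: T cos 9° = W sin 46° → T = 706.5 N.
Perpendicular: N = W cos 46° − T sin 9° = 563.3 N.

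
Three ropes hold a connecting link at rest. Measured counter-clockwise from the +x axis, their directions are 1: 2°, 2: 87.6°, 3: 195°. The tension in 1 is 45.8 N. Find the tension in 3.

Resolve: ΣF_x = 45.8 cos 2° + T_2 cos 87.6° + T_3 cos 195° = 0.
        ΣF_y = 45.8 sin 2° + T_2 sin 87.6° + T_3 sin 195° = 0.
The known terms sum to (45.77, 1.598) N, so 0.0419 T_2 − 0.9659 T_3 = -45.77 and 0.9991 T_2 − 0.2588 T_3 = -1.598.
Solving simultaneously: T_2 = 10.80 N, T_3 = 47.85 N.

T_3 ≈ 47.9 N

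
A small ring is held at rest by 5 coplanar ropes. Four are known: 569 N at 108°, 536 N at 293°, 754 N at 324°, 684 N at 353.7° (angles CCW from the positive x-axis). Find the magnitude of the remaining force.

F ≈ 1400 N

Sum the known components: ΣF_x = 1323 N, ΣF_y = -470.5 N.
For equilibrium the remaining force must supply (−ΣF_x, −ΣF_y) = (-1323, 470.5) N.
Magnitude = √((-1323)² + (470.5)²) = 1405 N; direction = atan2(470.5, -1323) = 160.4°.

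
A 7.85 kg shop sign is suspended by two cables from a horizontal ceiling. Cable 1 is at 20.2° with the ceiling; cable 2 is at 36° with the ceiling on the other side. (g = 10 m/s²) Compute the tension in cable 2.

Weight W = 7.85 × 10 = 78.5 N acts straight down.
Horizontal: T_1 cos 20.2° = T_2 cos 36°  →  T_1 = 0.862 T_2.
Vertical: T_1 sin 20.2° + T_2 sin 36° = 78.5.
Substituting the horizontal relation into the vertical equation gives 0.8854 T_2 = 78.5, so T_2 = 88.66 N.

T_2 ≈ 88.7 N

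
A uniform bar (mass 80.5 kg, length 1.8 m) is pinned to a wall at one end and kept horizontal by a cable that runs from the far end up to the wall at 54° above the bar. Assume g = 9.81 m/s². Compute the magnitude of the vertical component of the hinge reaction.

|H_y| ≈ 395 N

Take torques about the hinge: T sin 54° · 1.8 = 80.5×9.81×0.9 = 710.73 N·m.
So T = 710.73 / (0.8090 × 1.8) = 488.06 N.
ΣF_y = 0: H_y = (80.5×9.81) − T sin 54° = 789.71 − 394.85 = 394.85 N.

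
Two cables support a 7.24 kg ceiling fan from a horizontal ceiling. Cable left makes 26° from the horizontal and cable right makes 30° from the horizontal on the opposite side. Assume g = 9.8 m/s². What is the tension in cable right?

T_right ≈ 76.9 N

Weight W = 7.24 × 9.8 = 70.95 N acts straight down.
Horizontal: T_left cos 26° = T_right cos 30°  →  T_left = 0.9635 T_right.
Vertical: T_left sin 26° + T_right sin 30° = 70.95.
Substituting the horizontal relation into the vertical equation gives 0.9224 T_right = 70.95, so T_right = 76.92 N.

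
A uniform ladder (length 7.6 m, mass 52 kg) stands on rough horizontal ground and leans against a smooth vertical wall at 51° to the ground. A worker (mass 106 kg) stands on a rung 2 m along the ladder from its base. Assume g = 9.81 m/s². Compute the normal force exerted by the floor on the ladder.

ΣF_y = 0: N_floor = 52×9.81 + 106×9.81 = 1550 N.

N_floor ≈ 1550 N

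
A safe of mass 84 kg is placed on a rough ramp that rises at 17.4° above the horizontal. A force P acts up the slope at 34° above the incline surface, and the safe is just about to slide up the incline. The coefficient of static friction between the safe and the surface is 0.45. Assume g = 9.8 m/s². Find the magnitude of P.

On the verge of sliding up the incline, friction equals μN and acts down the slope.
Perpendicular: N + P sin 34° = W cos 17.4° = 785.5 N.
Along incline: P cos 34° = W sin 17.4° + μN  with W sin 17.4° = 246.2 N.
Solving the pair for P and N: P = 554.9 N, N = 475.2 N (and f = μN = 213.9 N).

P ≈ 555 N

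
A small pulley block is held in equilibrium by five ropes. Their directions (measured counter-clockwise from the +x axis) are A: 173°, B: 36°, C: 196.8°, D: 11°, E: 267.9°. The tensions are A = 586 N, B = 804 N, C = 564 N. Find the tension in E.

T_E ≈ 476 N

Resolve: ΣF_x = 586 cos 173° + 804 cos 36° + 564 cos 196.8° + T_D cos 11° + T_E cos 267.9° = 0.
        ΣF_y = 586 sin 173° + 804 sin 36° + 564 sin 196.8° + T_D sin 11° + T_E sin 267.9° = 0.
The known terms sum to (-471.1, 381) N, so 0.9816 T_D − 0.0366 T_E = 471.1 and 0.1908 T_D − 0.9993 T_E = -381.
Solving simultaneously: T_D = 497.7 N, T_E = 476.3 N.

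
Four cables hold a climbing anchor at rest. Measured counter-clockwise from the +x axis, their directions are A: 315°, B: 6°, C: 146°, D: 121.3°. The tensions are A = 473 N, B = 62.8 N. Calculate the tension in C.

T_C ≈ 404 N

Resolve: ΣF_x = 473 cos 315° + 62.8 cos 6° + T_C cos 146° + T_D cos 121.3° = 0.
        ΣF_y = 473 sin 315° + 62.8 sin 6° + T_C sin 146° + T_D sin 121.3° = 0.
The known terms sum to (396.9, -327.9) N, so -0.8290 T_C − 0.5195 T_D = -396.9 and 0.5592 T_C + 0.8545 T_D = 327.9.
Solving simultaneously: T_C = 404 N, T_D = 119.4 N.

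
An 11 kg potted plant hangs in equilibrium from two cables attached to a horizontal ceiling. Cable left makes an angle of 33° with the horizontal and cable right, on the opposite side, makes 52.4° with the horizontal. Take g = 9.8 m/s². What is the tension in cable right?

Weight W = 11 × 9.8 = 107.8 N acts straight down.
Horizontal: T_left cos 33° = T_right cos 52.4°  →  T_left = 0.7275 T_right.
Vertical: T_left sin 33° + T_right sin 52.4° = 107.8.
Substituting the horizontal relation into the vertical equation gives 1.189 T_right = 107.8, so T_right = 90.7 N.

T_right ≈ 90.7 N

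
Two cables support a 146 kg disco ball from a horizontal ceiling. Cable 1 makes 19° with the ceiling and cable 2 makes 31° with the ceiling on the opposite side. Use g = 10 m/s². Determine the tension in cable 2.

Weight W = 146 × 10 = 1460 N acts straight down.
Horizontal: T_1 cos 19° = T_2 cos 31°  →  T_1 = 0.9066 T_2.
Vertical: T_1 sin 19° + T_2 sin 31° = 1460.
Substituting the horizontal relation into the vertical equation gives 0.8102 T_2 = 1460, so T_2 = 1802 N.

T_2 ≈ 1800 N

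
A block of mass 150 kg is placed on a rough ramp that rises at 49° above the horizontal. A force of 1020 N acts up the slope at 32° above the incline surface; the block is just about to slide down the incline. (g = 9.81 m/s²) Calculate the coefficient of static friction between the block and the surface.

On the verge of sliding down the incline, friction is at its maximum μN and acts up the slope.
Perpendicular to incline: N = W cos 49° − P sin 32° = 965.4 − 540.5 = 424.9 N.
Along incline: P cos 32° + μN = W sin 49° → μ = (W sin 49° − P cos 32°) / N = 0.5779.

μ ≈ 0.578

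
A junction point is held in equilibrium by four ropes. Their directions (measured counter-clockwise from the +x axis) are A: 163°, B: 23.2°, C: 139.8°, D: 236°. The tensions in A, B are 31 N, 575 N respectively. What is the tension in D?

T_D ≈ 505 N

Resolve: ΣF_x = 31 cos 163° + 575 cos 23.2° + T_C cos 139.8° + T_D cos 236° = 0.
        ΣF_y = 31 sin 163° + 575 sin 23.2° + T_C sin 139.8° + T_D sin 236° = 0.
The known terms sum to (498.9, 235.6) N, so -0.7638 T_C − 0.5592 T_D = -498.9 and 0.6455 T_C − 0.8290 T_D = -235.6.
Solving simultaneously: T_C = 283.5 N, T_D = 504.9 N.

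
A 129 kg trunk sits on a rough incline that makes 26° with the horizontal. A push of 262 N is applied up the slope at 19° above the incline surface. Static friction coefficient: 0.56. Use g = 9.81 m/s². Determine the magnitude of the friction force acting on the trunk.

f ≈ 307 N

Axes along / perpendicular to the incline. W sin 26° = 554.8 N down-slope; W cos 26° = 1137 N into the surface.
Perpendicular: N = W cos 26° − P sin 19° = 1137 − 85.3 = 1052 N.
Along incline: P cos 19° + f = W sin 26° (friction acts up-slope) → f = 554.8 − 247.7 = 307 N.
|f| = 307 N ≤ μN = 589.2 N, so the trunk is indeed static.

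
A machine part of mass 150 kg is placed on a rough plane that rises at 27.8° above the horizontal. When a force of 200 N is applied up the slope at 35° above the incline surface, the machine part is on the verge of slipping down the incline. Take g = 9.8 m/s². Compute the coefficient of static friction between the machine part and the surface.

On the verge of sliding down the incline, friction is at its maximum μN and acts up the slope.
Perpendicular to incline: N = W cos 27.8° − P sin 35° = 1300 − 114.7 = 1186 N.
Along incline: P cos 35° + μN = W sin 27.8° → μ = (W sin 27.8° − P cos 35°) / N = 0.4401.

μ ≈ 0.440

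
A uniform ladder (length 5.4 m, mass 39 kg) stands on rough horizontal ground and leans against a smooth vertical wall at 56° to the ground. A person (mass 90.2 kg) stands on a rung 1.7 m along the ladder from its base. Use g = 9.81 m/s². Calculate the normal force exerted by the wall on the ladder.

Torques about the foot: N_wall · 5.4 sin 56° = 39×9.81×2.7 cos 56° + 90.2×9.81×1.7 cos 56° → N_wall = 316.93 N.

N_wall ≈ 317 N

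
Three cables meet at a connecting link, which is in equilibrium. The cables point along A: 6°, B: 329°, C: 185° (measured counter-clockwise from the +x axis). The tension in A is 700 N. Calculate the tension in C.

Resolve: ΣF_x = 700 cos 6° + T_B cos 329° + T_C cos 185° = 0.
        ΣF_y = 700 sin 6° + T_B sin 329° + T_C sin 185° = 0.
The known terms sum to (696.2, 73.17) N, so 0.8572 T_B − 0.9962 T_C = -696.2 and -0.5150 T_B − 0.0872 T_C = -73.17.
Solving simultaneously: T_B = 20.78 N, T_C = 716.7 N.

T_C ≈ 717 N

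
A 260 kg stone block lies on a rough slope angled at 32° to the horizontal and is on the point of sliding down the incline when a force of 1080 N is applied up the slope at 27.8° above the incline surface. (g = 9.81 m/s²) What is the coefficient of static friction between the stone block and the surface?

μ ≈ 0.239

On the verge of sliding down the incline, friction is at its maximum μN and acts up the slope.
Perpendicular to incline: N = W cos 32° − P sin 27.8° = 2163 − 503.7 = 1659 N.
Along incline: P cos 27.8° + μN = W sin 32° → μ = (W sin 32° − P cos 27.8°) / N = 0.2388.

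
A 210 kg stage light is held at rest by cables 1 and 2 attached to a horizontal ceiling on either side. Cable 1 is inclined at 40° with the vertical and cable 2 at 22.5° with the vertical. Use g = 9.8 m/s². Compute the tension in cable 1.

Angles from the horizontal: cable 1 is 90° − 40° = 50°, cable 2 is 90° − 22.5° = 67.5°.
Weight W = 210 × 9.8 = 2058 N acts straight down.
Horizontal: T_1 cos 50° = T_2 cos 67.5°  →  T_2 = 1.68 T_1.
Vertical: T_1 sin 50° + T_2 sin 67.5° = 2058.
Substituting the horizontal relation into the vertical equation gives 2.318 T_1 = 2058, so T_1 = 887.9 N.

T_1 ≈ 888 N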